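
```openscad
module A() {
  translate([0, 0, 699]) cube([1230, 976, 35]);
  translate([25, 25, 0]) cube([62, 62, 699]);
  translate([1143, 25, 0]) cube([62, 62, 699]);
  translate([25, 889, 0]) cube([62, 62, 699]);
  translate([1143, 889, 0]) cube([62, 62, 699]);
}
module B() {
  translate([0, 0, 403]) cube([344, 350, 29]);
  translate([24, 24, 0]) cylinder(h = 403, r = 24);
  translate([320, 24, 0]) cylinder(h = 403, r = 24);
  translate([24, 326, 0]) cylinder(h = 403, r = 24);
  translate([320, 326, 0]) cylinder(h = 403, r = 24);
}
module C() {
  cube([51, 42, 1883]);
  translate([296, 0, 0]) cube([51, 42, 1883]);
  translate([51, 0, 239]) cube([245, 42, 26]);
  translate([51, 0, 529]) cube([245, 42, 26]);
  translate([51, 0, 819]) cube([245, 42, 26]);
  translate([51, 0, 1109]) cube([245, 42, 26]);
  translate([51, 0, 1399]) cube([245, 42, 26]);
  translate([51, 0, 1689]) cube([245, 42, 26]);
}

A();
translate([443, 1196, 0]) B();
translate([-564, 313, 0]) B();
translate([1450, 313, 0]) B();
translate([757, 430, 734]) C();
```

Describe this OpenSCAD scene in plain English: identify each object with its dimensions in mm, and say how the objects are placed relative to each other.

A is a table: top 1230 mm (x) × 976 mm (y), 35 mm thick, upper face at z = 734 mm, on four 62×62 mm square legs, each inset 25 mm from the nearest pair of top edges, running from z = 0 to the bottom of the top.

B is a simple wooden stool: a rectangular seat 344 mm (x) by 350 mm (y), 29 mm thick, top face at z = 432 mm, on four round legs, each 48 mm in diameter. The legs rest on z = 0, each leg's axis is inset half a diameter from the nearest pair of seat edges (so the leg's bounding box is flush with the corner).

C is a wooden ladder with two side rails of 51×42 mm section and 1883 mm height, set 347 mm apart overall. Between them run 6 rectangular rungs (42 mm deep, 26 mm thick), front faces flush with the rails' −y face. The bottom of the first rung is 239 mm above the floor and each subsequent rung is 290 mm higher than the one below.

Three stools sit around the table at the +y, −x, +x sides. The ladder is on top of the table.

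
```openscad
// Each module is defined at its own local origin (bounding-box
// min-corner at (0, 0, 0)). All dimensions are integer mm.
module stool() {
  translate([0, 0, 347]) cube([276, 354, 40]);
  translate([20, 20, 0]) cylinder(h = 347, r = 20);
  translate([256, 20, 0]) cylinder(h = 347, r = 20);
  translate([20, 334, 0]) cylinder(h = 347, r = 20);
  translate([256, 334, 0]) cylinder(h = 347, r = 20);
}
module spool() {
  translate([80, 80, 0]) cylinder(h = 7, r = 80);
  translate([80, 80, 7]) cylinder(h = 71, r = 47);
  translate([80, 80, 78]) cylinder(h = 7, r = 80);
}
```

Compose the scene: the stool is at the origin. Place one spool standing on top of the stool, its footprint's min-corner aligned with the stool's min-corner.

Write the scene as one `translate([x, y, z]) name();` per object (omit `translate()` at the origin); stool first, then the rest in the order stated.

stool();
translate([0, 0, 387]) spool();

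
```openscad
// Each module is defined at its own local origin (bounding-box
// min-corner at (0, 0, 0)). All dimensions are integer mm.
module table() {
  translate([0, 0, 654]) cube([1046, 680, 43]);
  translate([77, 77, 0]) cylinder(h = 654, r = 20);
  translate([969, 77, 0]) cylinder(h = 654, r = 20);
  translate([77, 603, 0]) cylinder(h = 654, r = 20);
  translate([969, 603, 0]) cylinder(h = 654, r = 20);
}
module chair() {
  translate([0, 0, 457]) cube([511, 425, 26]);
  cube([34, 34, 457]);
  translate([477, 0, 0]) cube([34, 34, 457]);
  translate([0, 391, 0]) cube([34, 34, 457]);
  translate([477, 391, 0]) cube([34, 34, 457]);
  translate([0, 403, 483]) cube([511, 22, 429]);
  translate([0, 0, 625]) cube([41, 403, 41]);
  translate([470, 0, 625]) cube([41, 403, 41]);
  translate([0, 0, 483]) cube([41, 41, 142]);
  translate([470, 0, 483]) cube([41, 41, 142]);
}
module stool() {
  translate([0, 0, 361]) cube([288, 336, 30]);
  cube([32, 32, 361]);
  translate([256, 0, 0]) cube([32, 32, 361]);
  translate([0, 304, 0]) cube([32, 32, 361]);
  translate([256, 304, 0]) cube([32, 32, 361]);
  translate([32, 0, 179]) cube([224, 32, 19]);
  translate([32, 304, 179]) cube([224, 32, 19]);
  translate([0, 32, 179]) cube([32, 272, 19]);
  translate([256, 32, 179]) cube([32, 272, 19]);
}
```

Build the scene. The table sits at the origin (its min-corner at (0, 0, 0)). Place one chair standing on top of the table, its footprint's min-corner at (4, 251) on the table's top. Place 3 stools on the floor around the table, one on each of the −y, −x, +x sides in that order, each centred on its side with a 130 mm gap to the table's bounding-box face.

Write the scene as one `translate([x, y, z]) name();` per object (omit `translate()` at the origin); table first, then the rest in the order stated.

table();
translate([4, 251, 697]) chair();
translate([379, -466, 0]) stool();
translate([-418, 172, 0]) stool();
translate([1176, 172, 0]) stool();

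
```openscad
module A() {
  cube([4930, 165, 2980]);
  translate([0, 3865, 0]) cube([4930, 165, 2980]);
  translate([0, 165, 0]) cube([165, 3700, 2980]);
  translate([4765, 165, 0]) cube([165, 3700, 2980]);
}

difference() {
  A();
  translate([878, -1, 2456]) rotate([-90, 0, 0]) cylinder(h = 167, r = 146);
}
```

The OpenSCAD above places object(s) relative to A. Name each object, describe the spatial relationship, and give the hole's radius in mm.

The subtracted cylinder has r = 146 mm.

A is a house frame. The house frame has a circular hole through its front wall. The hole's radius is 146 mm.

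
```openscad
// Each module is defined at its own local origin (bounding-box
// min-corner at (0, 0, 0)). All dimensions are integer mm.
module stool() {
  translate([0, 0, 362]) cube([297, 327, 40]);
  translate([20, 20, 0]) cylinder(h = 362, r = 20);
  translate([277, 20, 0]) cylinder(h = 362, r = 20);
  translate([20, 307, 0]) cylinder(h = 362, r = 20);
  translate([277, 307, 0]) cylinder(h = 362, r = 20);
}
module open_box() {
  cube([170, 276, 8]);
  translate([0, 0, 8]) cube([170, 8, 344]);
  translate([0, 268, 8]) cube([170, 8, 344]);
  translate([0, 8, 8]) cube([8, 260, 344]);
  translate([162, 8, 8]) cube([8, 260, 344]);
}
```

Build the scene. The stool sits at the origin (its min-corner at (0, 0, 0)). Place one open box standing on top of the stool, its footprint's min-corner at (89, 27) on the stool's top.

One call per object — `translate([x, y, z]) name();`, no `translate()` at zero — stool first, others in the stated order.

stool();
translate([89, 27, 402]) open_box();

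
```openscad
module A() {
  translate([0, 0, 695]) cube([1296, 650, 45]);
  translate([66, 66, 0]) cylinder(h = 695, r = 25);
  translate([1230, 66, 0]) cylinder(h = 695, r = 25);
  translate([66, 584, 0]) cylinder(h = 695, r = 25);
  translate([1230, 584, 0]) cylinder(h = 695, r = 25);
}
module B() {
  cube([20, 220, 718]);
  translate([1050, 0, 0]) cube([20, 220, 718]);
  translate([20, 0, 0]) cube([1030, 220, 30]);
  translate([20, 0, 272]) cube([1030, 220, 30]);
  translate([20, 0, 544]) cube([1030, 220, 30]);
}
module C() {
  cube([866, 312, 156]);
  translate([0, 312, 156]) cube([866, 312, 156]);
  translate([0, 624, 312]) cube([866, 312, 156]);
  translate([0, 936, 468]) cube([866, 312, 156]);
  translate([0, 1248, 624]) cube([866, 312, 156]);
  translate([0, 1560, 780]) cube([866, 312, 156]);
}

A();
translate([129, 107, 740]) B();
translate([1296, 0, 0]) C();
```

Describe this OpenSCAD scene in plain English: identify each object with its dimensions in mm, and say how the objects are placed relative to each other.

A is a table with a 1296×650 mm rectangular top, 45 mm thick, top surface at z = 740 mm, supported by four round legs of 50 mm diameter, each leg's bounding box inset 41 mm from the nearest pair of top edges, running from the floor.

B is a bookshelf 1070 mm wide overall, 220 mm deep and 718 mm tall. The two sides are 20 mm thick vertical panels. 3 horizontal shelves of 30 mm thickness span between the inner faces of the sides; the lowest shelf sits on the floor and shelves are stacked with a clear vertical gap of 242 mm between each pair.

C is a run of 6 identical solid stair steps. Each tread is 866×312 mm and each step block is 156 mm high. Step 1 rests on the floor; step k is offset from step 1 by (k−1)×312 mm in y and (k−1)×156 mm in z.

The bookshelf is on top of the table. The staircase is against the table's +x side, with their −y faces flush.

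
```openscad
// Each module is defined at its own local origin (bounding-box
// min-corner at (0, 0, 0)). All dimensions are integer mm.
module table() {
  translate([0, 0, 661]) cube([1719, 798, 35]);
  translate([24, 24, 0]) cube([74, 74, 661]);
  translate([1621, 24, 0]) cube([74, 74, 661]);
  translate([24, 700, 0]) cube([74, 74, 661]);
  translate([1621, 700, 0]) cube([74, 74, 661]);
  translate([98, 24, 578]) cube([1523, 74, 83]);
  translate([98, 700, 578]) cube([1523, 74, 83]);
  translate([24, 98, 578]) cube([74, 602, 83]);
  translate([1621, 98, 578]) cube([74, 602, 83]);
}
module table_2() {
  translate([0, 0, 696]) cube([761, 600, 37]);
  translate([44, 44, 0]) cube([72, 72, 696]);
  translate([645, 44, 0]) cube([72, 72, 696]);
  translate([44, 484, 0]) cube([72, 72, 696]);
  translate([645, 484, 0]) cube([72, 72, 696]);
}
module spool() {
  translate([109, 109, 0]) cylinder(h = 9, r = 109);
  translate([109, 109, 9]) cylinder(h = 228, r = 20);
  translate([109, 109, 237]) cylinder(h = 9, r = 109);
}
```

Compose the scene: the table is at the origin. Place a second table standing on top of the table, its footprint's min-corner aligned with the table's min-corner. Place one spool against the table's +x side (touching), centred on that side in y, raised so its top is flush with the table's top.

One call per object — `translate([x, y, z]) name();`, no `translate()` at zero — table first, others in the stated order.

table();
translate([0, 0, 696]) table_2();
translate([1719, 290, 450]) spool();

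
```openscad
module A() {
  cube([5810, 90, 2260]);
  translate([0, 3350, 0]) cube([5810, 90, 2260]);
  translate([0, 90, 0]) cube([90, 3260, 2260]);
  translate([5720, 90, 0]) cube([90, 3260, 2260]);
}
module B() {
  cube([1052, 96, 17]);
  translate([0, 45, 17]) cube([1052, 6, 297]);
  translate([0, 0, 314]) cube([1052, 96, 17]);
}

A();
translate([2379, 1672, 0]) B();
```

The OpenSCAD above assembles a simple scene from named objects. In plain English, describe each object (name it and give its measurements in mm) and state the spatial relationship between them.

A is a box-shaped house frame (walls only): outside footprint 5810×3440 mm, wall height 2260 mm, wall thickness 90 mm. The two y-facing walls run the full x-width; the two x-facing walls fit between the inner faces of the y-facing walls.

B is an I-beam lying along x, 1052 mm long. Overall section height 331 mm. Two flanges 96 mm wide (y) and 17 mm thick, one on the floor and one at the top; a web 6 mm thick runs between them, centred on the flange width.

The I-beam sits inside the house frame, centred.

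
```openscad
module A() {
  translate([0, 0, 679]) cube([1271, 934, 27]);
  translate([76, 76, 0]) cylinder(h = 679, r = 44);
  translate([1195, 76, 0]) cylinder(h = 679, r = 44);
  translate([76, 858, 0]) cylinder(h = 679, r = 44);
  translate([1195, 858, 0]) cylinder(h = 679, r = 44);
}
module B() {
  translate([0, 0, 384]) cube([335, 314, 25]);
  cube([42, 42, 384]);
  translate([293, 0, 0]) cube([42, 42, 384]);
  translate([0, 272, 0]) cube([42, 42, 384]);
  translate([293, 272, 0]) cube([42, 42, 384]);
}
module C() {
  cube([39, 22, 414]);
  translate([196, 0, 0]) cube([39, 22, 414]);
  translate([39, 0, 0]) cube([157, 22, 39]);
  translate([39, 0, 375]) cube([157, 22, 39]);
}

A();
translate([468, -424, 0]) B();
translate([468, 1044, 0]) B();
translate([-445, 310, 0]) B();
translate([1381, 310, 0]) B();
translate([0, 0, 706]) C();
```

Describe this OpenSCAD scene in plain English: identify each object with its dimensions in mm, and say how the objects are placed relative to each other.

A is a table with a 1271×934 mm rectangular top, 27 mm thick, top surface at z = 706 mm, supported by four round legs of 88 mm diameter, each leg's bounding box inset 32 mm from the nearest pair of top edges, running from the floor.

B is a four-legged stool. The seat is 335×314 mm, 25 mm thick, top at z = 409 mm. It stands on four square legs, each 42×42 mm in cross-section, from z = 0 to the seat underside, each flush with a corner of the seat.

C is a rectangular picture frame lying in the x–z plane (depth along y). The opening is 157 mm wide (x) by 336 mm tall (z), surrounded by a border 39 mm wide on all four sides. The frame is 22 mm deep and is made of two full-height vertical stiles with two horizontal rails fitted between them.

Four stools sit around the table at the −y, +y, −x, +x sides. The picture frame is on top of the table.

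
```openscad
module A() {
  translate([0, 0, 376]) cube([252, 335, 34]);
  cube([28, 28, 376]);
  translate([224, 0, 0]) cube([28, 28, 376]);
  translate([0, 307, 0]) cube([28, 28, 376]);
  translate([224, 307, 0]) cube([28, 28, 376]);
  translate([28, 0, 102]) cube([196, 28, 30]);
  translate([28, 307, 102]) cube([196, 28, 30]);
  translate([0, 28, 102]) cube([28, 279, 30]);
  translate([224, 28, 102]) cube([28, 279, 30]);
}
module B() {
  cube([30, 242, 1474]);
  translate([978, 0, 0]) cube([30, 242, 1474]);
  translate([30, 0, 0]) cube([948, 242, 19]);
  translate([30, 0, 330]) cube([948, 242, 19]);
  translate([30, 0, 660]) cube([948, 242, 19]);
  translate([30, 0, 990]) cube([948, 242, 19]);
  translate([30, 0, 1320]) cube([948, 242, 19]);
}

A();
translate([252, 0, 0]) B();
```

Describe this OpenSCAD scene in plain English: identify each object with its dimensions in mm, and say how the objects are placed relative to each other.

A is a four-legged stool. The seat is a 252×335×34 mm slab whose top surface is at z = 410 mm; four square legs, each 28×28 mm in cross-section, run from the floor (z = 0) to the underside of the seat, each flush with a corner of the seat. Four stretchers, 28 mm wide and 30 mm tall, connect adjacent legs with their undersides at z = 102 mm, each running between the inner faces of the legs it joins and aligned with the legs' outer faces on the other axis.

B is a bookshelf 1008 mm wide overall, 242 mm deep and 1474 mm tall. The two sides are 30 mm thick vertical panels. 5 horizontal shelves of 19 mm thickness span between the inner faces of the sides; the lowest shelf sits on the floor and shelves are stacked with a clear vertical gap of 311 mm between each pair.

The bookshelf is against the stool's +x side, with their −y faces flush.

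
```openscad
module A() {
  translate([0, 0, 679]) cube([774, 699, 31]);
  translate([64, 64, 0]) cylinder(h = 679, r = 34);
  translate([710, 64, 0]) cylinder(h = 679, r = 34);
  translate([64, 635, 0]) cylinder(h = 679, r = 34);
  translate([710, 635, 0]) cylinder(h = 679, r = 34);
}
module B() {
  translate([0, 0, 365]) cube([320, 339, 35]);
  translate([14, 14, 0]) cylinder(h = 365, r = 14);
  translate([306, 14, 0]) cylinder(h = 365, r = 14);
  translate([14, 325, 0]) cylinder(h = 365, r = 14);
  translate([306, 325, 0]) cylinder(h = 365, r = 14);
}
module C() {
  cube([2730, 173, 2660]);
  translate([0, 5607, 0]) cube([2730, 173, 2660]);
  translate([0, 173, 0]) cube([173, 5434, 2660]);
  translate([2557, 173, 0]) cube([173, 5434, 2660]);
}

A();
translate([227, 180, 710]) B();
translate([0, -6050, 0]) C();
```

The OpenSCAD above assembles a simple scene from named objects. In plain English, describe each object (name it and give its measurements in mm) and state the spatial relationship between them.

A is a table with a 774×699 mm rectangular top, 31 mm thick, top surface at z = 710 mm, supported by four round legs of 68 mm diameter, each leg's bounding box inset 30 mm from the nearest pair of top edges, running from the floor.

B is a four-legged stool. The seat is a 320×339×35 mm slab whose top surface is at z = 400 mm; four round legs, each 28 mm in diameter, run from the floor (z = 0) to the underside of the seat, each leg's axis is inset half a diameter from the nearest pair of seat edges (so the leg's bounding box is flush with the corner).

C is a box-shaped house frame (walls only): outside footprint 2730×5780 mm, wall height 2660 mm, wall thickness 173 mm. The two y-facing walls run the full x-width; the two x-facing walls fit between the inner faces of the y-facing walls.

The stool is on top of the table, centred. The house frame is on the floor beside the table on its −y side.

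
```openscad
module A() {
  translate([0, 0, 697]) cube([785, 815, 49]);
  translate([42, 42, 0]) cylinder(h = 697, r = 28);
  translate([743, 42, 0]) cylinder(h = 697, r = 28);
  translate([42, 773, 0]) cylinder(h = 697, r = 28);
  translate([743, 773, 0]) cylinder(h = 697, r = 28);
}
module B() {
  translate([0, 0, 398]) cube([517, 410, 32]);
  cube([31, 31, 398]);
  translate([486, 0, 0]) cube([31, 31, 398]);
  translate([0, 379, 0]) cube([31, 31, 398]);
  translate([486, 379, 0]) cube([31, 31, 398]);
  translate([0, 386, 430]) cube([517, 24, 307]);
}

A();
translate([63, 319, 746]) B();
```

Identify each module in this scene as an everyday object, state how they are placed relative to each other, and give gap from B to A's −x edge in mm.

The chair's min-x is at 63; the table's min-x is 0; gap = 63 mm.

A is a table. B is a chair. The chair is on top of the table. The gap from the chair to the table's −x edge is 63 mm.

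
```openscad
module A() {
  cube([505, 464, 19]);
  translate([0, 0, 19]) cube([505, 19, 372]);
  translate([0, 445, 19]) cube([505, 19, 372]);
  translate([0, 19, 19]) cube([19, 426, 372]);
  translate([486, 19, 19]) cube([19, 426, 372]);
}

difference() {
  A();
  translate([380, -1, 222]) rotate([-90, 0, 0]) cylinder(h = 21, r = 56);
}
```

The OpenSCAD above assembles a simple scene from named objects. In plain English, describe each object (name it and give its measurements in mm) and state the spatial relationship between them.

A is an open-topped rectangular box: outside dimensions 505×464×391 mm, with a uniform wall and base thickness of 19 mm. The base is a full 505×464 slab on the floor; four walls sit on top of the base. The front and back walls (the −y and +y sides) span the full width; the two side walls fit between them.

The open box has a circular hole of radius 56 mm through its front wall, centred at (x = 380, z = 222).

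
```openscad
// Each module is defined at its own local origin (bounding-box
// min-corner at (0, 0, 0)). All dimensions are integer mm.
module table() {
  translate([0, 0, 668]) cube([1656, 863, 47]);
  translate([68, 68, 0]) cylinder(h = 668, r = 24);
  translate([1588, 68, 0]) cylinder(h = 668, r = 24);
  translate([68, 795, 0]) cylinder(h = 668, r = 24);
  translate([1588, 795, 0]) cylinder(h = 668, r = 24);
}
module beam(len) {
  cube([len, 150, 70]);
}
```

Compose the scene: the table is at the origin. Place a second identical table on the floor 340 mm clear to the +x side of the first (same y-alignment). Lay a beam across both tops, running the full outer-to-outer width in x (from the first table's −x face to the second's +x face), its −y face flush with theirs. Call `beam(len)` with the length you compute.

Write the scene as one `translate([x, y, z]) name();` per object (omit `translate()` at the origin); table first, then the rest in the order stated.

table();
translate([1996, 0, 0]) table();
translate([0, 0, 715]) beam(3652);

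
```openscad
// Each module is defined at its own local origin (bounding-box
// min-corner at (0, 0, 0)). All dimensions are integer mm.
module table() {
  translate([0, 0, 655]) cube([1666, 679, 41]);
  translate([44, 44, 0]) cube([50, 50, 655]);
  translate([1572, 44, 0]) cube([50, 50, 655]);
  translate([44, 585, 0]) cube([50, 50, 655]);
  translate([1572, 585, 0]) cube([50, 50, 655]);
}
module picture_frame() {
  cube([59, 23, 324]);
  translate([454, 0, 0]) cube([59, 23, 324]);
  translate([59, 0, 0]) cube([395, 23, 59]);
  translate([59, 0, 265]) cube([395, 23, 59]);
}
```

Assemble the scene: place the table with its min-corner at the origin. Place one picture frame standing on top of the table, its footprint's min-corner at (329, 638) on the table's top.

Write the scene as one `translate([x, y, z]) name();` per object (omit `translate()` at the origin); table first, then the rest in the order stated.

table();
translate([329, 638, 696]) picture_frame();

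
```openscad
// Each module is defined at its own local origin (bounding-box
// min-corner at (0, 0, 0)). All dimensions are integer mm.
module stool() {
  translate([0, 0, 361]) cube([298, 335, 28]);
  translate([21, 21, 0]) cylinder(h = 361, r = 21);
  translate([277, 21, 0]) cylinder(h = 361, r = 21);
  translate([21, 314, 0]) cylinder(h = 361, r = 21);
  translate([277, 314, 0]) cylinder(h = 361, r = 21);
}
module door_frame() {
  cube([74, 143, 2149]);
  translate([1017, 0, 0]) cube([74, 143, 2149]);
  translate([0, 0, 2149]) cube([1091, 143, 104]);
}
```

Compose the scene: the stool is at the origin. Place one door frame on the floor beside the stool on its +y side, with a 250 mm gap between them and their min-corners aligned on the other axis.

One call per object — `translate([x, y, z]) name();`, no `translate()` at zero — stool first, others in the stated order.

stool();
translate([0, 585, 0]) door_frame();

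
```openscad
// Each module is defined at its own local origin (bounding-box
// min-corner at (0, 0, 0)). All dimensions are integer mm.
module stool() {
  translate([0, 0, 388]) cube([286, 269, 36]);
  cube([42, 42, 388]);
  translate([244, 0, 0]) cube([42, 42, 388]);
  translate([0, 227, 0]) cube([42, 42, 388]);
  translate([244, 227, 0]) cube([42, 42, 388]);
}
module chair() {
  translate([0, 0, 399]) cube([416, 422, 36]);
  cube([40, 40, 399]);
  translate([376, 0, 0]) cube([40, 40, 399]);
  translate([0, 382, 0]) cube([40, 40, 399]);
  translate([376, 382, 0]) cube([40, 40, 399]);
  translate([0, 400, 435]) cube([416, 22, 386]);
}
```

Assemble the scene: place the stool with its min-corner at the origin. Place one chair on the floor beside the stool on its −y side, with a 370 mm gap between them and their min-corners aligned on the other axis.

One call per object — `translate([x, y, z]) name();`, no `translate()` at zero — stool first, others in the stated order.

stool();
translate([0, -792, 0]) chair();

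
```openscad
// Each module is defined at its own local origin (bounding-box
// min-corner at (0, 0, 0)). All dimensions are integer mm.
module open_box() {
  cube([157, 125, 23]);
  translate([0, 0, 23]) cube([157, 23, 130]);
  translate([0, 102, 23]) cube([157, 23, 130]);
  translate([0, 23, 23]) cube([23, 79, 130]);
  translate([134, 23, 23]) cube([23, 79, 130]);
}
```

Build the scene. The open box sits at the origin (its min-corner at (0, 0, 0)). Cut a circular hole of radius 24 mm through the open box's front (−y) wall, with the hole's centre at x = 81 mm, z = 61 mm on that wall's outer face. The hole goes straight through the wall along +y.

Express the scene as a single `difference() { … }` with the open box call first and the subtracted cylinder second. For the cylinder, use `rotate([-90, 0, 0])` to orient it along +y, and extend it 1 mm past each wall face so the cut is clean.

difference() {
  open_box();
  translate([81, -1, 61]) rotate([-90, 0, 0]) cylinder(h = 25, r = 24);
}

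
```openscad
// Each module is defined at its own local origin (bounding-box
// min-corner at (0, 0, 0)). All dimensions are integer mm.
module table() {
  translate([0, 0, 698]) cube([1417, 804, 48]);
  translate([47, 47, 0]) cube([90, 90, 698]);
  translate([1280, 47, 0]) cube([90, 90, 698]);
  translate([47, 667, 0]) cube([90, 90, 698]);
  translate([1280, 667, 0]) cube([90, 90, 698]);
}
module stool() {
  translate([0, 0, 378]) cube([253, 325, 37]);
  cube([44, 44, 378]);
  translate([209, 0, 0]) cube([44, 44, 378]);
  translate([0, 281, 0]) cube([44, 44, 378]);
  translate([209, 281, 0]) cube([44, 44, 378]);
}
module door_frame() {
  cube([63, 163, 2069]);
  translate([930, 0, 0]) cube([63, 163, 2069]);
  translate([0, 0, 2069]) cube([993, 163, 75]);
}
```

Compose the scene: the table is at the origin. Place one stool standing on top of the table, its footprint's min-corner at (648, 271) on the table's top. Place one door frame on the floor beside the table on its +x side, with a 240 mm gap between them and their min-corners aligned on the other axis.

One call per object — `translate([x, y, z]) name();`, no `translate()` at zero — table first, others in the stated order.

table();
translate([648, 271, 746]) stool();
translate([1657, 0, 0]) door_frame();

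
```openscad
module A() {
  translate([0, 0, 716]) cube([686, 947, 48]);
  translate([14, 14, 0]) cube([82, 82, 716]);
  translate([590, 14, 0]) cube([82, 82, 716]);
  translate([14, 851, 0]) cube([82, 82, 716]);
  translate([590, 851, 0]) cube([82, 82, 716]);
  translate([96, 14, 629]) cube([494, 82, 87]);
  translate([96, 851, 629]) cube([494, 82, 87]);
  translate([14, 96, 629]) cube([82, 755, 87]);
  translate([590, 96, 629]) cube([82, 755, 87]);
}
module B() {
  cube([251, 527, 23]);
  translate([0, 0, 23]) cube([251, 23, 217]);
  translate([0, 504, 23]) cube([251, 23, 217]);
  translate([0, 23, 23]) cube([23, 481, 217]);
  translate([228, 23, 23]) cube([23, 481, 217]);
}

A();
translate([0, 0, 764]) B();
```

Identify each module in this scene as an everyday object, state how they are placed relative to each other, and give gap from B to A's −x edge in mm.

The open box's min-x is at 0; the table's min-x is 0; gap = 0 mm.

A is a table. B is an open box. The open box is on top of the table. The gap from the open box to the table's −x edge is 0 mm.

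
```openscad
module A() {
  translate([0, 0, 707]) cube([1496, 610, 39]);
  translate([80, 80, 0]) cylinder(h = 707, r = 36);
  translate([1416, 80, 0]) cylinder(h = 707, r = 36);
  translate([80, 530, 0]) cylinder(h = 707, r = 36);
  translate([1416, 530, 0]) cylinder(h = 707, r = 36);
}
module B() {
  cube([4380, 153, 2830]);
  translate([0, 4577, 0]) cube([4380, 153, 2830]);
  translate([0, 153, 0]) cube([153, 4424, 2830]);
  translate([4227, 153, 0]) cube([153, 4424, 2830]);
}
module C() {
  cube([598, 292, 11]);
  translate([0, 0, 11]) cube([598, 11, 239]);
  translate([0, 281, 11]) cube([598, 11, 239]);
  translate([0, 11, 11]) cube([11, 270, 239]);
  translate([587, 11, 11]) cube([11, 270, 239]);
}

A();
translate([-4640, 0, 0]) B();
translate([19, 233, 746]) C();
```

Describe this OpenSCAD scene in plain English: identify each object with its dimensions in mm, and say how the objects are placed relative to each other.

A is a table with a 1496×610 mm rectangular top, 39 mm thick, top surface at z = 746 mm, supported by four round legs of 72 mm diameter, each leg's bounding box inset 44 mm from the nearest pair of top edges, running from the floor.

B is a box-shaped house frame (walls only): outside footprint 4380×4730 mm, wall height 2830 mm, wall thickness 153 mm. The two y-facing walls run the full x-width; the two x-facing walls fit between the inner faces of the y-facing walls.

C is an open storage box with external size 598×292×250 mm and wall thickness 11 mm (the base is also 11 mm thick). The base covers the whole footprint; the four walls stand on the base, with the y-facing walls full-width and the x-facing walls fitting between their inner faces.

The house frame is on the floor beside the table on its −x side. The open box is on top of the table.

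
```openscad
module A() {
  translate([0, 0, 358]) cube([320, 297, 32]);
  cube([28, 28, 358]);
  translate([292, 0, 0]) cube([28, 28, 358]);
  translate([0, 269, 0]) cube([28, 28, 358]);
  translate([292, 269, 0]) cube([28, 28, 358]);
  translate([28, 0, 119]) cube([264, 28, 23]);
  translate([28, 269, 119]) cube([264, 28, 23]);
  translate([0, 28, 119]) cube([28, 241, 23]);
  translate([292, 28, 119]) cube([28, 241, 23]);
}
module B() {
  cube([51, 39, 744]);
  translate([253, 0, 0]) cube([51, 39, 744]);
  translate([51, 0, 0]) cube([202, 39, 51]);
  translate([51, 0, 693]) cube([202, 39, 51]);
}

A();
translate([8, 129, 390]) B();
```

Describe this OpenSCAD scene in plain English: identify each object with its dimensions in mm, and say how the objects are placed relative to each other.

A is a simple wooden stool: a rectangular seat 320 mm (x) by 297 mm (y), 32 mm thick, top face at z = 390 mm, on four square legs, each 28×28 mm in cross-section. The legs rest on z = 0, each flush with a corner of the seat. Four stretchers, 28 mm wide and 23 mm tall, connect adjacent legs with their undersides at z = 119 mm, each running between the inner faces of the legs it joins and aligned with the legs' outer faces on the other axis.

B is a picture frame with a 202×642 mm rectangular opening (x by z) and a uniform 51 mm border on every side. Frame depth is 39 mm along y. It is built from two vertical stiles running the full outside height and two horizontal rails spanning the gap between the stiles.

The picture frame is on top of the stool, centred.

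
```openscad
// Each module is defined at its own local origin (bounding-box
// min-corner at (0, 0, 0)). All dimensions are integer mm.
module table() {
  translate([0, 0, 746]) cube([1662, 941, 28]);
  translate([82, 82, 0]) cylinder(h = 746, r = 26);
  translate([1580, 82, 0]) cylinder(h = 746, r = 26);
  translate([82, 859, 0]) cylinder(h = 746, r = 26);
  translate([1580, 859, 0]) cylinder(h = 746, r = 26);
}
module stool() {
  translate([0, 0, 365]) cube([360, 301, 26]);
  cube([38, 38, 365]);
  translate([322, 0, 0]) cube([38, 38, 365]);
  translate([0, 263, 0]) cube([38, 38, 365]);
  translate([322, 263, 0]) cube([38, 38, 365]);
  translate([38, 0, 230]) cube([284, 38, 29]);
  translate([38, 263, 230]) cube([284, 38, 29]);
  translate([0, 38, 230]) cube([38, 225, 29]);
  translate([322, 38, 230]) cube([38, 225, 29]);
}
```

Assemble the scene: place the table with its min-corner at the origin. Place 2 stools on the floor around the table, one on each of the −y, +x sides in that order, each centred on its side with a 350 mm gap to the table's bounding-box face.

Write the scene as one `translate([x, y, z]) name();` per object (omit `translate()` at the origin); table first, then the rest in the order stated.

table();
translate([651, -651, 0]) stool();
translate([2012, 320, 0]) stool();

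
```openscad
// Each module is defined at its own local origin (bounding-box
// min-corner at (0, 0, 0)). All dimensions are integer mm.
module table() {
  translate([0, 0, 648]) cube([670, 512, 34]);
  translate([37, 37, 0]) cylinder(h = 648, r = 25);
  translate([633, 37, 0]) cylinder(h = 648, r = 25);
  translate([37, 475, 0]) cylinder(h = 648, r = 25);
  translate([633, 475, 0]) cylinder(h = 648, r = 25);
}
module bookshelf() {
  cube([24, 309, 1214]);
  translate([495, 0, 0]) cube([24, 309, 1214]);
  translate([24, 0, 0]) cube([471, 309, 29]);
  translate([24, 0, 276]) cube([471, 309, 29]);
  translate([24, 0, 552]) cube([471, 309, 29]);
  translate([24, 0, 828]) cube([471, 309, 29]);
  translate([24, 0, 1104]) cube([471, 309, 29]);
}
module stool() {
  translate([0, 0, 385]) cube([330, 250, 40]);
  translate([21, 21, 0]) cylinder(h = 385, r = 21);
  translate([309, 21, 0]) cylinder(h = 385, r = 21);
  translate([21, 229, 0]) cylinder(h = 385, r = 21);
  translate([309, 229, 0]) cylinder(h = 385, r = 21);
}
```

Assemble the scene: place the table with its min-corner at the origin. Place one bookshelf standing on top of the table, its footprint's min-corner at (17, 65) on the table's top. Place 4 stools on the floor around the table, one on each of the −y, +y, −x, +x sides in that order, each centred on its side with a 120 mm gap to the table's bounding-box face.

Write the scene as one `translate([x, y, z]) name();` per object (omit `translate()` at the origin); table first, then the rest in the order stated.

table();
translate([17, 65, 682]) bookshelf();
translate([170, -370, 0]) stool();
translate([170, 632, 0]) stool();
translate([-450, 131, 0]) stool();
translate([790, 131, 0]) stool();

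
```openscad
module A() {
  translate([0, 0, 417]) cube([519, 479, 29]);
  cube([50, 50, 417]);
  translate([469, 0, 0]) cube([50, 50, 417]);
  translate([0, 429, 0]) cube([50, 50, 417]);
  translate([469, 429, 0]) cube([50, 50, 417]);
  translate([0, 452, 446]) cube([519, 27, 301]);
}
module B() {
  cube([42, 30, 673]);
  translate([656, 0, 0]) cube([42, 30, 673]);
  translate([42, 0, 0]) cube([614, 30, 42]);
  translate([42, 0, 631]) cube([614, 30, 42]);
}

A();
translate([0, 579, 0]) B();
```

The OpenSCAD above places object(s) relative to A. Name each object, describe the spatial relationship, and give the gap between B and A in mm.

A is a chair. B is a picture frame. The picture frame is on the floor beside the chair on its +y side. The gap between the picture frame and the chair is 100 mm.

The picture frame's nearest face is 100 mm from the chair's +y face.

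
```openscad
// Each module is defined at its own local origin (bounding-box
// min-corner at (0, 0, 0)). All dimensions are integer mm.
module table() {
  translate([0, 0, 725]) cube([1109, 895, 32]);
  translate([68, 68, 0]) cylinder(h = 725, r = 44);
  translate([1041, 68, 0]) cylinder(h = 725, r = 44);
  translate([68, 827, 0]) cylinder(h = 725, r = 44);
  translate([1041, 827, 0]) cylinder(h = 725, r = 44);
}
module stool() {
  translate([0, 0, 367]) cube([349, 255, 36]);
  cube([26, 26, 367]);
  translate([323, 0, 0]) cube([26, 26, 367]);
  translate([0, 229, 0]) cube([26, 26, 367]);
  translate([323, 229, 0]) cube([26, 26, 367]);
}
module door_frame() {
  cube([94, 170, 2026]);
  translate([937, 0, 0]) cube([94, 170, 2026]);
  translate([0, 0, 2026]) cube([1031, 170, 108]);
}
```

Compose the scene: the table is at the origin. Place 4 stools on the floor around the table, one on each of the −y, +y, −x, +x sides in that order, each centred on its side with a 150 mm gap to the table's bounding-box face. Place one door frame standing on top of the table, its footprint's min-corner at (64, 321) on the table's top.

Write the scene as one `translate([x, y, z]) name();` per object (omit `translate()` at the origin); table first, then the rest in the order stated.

table();
translate([380, -405, 0]) stool();
translate([380, 1045, 0]) stool();
translate([-499, 320, 0]) stool();
translate([1259, 320, 0]) stool();
translate([64, 321, 757]) door_frame();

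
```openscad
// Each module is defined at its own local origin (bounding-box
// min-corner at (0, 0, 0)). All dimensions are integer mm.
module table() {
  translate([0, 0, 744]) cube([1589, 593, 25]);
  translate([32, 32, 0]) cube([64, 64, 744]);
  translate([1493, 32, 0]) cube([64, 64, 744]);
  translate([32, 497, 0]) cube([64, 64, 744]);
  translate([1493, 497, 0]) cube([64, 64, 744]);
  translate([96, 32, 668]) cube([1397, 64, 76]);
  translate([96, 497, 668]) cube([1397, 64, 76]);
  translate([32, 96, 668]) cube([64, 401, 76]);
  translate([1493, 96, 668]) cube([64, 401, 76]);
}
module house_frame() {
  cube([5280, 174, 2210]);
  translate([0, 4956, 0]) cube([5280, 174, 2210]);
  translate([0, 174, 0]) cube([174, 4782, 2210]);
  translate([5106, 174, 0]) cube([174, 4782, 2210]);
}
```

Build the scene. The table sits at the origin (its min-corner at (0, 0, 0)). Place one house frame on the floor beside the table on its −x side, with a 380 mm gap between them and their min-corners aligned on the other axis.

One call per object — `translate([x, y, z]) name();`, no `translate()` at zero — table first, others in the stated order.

table();
translate([-5660, 0, 0]) house_frame();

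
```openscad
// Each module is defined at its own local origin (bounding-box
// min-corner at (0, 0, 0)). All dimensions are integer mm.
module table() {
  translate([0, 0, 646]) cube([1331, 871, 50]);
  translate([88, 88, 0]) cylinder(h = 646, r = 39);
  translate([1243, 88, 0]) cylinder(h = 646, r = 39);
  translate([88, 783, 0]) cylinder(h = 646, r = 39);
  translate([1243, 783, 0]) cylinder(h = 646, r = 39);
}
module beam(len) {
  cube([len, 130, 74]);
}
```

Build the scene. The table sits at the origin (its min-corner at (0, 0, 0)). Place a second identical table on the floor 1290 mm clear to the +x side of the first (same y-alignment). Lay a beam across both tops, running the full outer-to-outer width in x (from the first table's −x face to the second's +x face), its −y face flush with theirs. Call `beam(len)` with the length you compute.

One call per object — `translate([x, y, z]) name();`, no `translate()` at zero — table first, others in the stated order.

table();
translate([2621, 0, 0]) table();
translate([0, 0, 696]) beam(3952);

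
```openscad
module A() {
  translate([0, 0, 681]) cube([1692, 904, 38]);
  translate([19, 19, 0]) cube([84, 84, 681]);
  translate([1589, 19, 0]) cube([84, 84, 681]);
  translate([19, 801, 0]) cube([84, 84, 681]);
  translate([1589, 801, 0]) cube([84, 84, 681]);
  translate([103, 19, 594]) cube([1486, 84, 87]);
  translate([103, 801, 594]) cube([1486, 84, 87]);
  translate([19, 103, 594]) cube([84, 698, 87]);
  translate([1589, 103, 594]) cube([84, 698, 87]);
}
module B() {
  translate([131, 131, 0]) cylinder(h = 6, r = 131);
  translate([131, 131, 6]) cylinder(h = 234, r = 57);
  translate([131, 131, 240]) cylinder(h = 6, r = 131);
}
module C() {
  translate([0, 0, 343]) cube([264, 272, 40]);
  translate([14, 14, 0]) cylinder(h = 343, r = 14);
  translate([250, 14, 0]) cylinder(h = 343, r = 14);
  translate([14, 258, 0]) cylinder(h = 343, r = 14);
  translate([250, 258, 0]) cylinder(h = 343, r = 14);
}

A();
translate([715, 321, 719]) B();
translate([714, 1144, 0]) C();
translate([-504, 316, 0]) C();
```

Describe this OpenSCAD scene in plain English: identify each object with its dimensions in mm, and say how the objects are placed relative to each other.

A is a table: top 1692 mm (x) × 904 mm (y), 38 mm thick, upper face at z = 719 mm, on four 84×84 mm square legs, each inset 19 mm from the nearest pair of top edges, running from z = 0 to the bottom of the top. Four apron rails, 84 mm thick and 87 mm tall, run between adjacent legs with their top edges flush with the underside of the top and their outer faces flush with the legs' outer faces.

B is a spool: two coaxial disc flanges of radius 131 mm and thickness 6 mm, joined by a core cylinder of radius 57 mm and height 234 mm. The lower flange rests on z = 0 and the three cylinders share a vertical axis.

C is a four-legged stool. The seat is 264×272 mm, 40 mm thick, top at z = 383 mm. It stands on four round legs, each 28 mm in diameter, from z = 0 to the seat underside, each leg's axis is inset half a diameter from the nearest pair of seat edges (so the leg's bounding box is flush with the corner).

The spool is on top of the table, centred. Two stools sit around the table at the +y, −x sides.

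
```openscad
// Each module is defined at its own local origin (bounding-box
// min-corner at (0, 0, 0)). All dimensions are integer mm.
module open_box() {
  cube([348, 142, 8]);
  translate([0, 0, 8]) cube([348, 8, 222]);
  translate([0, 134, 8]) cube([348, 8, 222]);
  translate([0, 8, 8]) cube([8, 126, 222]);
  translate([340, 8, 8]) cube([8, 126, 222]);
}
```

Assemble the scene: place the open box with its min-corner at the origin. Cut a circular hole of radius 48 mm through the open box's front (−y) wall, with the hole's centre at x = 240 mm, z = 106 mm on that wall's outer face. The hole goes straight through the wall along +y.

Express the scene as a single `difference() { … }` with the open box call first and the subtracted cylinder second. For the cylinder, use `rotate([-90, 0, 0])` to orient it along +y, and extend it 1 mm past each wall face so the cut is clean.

difference() {
  open_box();
  translate([240, -1, 106]) rotate([-90, 0, 0]) cylinder(h = 10, r = 48);
}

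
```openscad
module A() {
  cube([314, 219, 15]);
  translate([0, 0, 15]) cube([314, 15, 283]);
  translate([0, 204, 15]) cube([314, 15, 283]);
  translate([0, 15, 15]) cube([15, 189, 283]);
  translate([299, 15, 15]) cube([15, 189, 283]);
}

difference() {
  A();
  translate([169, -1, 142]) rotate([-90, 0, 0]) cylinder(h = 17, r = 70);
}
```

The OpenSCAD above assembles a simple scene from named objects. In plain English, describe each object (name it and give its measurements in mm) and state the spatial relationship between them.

A is an open-topped rectangular box: outside dimensions 314×219×298 mm, with a uniform wall and base thickness of 15 mm. The base is a full 314×219 slab on the floor; four walls sit on top of the base. The front and back walls (the −y and +y sides) span the full width; the two side walls fit between them.

The open box has a circular hole of radius 70 mm through its front wall, centred at (x = 169, z = 142).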